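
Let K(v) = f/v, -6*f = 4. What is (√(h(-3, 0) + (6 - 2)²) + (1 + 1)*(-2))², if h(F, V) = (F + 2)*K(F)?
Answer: (-12 + √142)²/9 ≈ 0.00077701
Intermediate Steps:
f = -⅔ (f = -⅙*4 = -⅔ ≈ -0.66667)
K(v) = -2/(3*v)
h(F, V) = -2*(2 + F)/(3*F) (h(F, V) = (F + 2)*(-2/(3*F)) = (2 + F)*(-2/(3*F)) = -2*(2 + F)/(3*F))
(√(h(-3, 0) + (6 - 2)²) + (1 + 1)*(-2))² = (√((⅔)*(-2 - 1*(-3))/(-3) + (6 - 2)²) + (1 + 1)*(-2))² = (√((⅔)*(-⅓)*(-2 + 3) + 4²) + 2*(-2))² = (√((⅔)*(-⅓)*1 + 16) - 4)² = (√(-2/9 + 16) - 4)² = (√(142/9) - 4)² = (√142/3 - 4)² = (-4 + √142/3)²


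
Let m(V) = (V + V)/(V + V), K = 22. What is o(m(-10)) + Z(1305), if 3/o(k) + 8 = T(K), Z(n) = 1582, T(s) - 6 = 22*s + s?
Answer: 265777/168 ≈ 1582.0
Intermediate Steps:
T(s) = 6 + 23*s (T(s) = 6 + (22*s + s) = 6 + 23*s)
m(V) = 1 (m(V) = (2*V)/((2*V)) = (2*V)*(1/(2*V)) = 1)
o(k) = 1/168 (o(k) = 3/(-8 + (6 + 23*22)) = 3/(-8 + (6 + 506)) = 3/(-8 + 512) = 3/504 = 3*(1/504) = 1/168)
o(m(-10)) + Z(1305) = 1/168 + 1582 = 265777/168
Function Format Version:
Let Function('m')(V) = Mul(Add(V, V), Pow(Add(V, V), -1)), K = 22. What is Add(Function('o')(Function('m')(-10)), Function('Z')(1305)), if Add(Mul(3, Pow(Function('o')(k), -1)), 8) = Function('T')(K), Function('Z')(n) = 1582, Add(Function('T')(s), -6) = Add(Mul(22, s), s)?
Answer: Rational(265777, 168) ≈ 1582.0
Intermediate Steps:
Function('T')(s) = Add(6, Mul(23, s)) (Function('T')(s) = Add(6, Add(Mul(22, s), s)) = Add(6, Mul(23, s)))
Function('m')(V) = 1 (Function('m')(V) = Mul(Mul(2, V), Pow(Mul(2, V), -1)) = Mul(Mul(2, V), Mul(Rational(1, 2), Pow(V, -1))) = 1)
Function('o')(k) = Rational(1, 168) (Function('o')(k) = Mul(3, Pow(Add(-8, Add(6, Mul(23, 22))), -1)) = Mul(3, Pow(Add(-8, Add(6, 506)), -1)) = Mul(3, Pow(Add(-8, 512), -1)) = Mul(3, Pow(504, -1)) = Mul(3, Rational(1, 504)) = Rational(1, 168))
Add(Function('o')(Function('m')(-10)), Function('Z')(1305)) = Add(Rational(1, 168), 1582) = Rational(265777, 168)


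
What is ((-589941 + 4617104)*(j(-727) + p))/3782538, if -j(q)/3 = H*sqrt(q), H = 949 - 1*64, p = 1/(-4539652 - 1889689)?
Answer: -4027163/24319226647458 - 1188013085*I*sqrt(727)/420282 ≈ -1.656e-7 - 76216.0*I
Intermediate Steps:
p = -1/6429341 (p = 1/(-6429341) = -1/6429341 ≈ -1.5554e-7)
H = 885 (H = 949 - 64 = 885)
j(q) = -2655*sqrt(q)
((-589941 + 4617104)*(j(-727) + p))/3782538 = ((-589941 + 4617104)*(-2655*I*sqrt(727) - 1/6429341))/3782538 = (4027163*(-2655*I*sqrt(727) - 1/6429341))*(1/3782538) = (4027163*(-1/6429341 - 2655*I*sqrt(727)))*(1/3782538) = (-4027163/6429341 - 10692117765*I*sqrt(727))*(1/3782538) = -4027163/24319226647458 - 1188013085*I*sqrt(727)/420282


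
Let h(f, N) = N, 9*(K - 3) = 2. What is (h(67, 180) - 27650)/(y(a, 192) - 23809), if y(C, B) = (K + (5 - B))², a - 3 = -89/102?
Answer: -2225070/807187 ≈ -2.7566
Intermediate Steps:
K = 29/9 (K = 3 + (⅑)*2 = 3 + 2/9 = 29/9 ≈ 3.2222)
a = 217/102 (a = 3 - 89/102 = 217/102 ≈ 2.1274)
y(C, B) = (74/9 - B)² (y(C, B) = (29/9 + (5 - B))² = (74/9 - B)²)
(h(67, 180) - 27650)/(y(a, 192) - 23809) = (180 - 27650)/((74 - 9*192)²/81 - 23809) = -27470/((74 - 1728)²/81 - 23809) = -27470/((1/81)*(-1654)² - 23809) = -27470/((1/81)*2735716 - 23809) = -27470/(2735716/81 - 23809) = -27470/807187/81 = -27470*81/807187 = -2225070/807187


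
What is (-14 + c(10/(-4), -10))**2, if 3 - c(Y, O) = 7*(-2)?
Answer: 9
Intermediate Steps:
c(Y, O) = 17 (c(Y, O) = 3 - 7*(-2) = 3 - 1*(-14) = 3 + 14 = 17)
(-14 + c(10/(-4), -10))**2 = (-14 + 17)**2 = 3**2 = 9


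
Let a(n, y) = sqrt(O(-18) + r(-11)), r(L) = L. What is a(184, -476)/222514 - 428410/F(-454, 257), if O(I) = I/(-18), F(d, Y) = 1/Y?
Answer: -110101370 + I*sqrt(10)/222514 ≈ -1.101e+8 + 1.4212e-5*I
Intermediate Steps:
O(I) = -I/18 (O(I) = I*(-1/18) = -I/18)
a(n, y) = I*sqrt(10) (a(n, y) = sqrt(-1/18*(-18) - 11) = sqrt(1 - 11) = sqrt(-10) = I*sqrt(10))
a(184, -476)/222514 - 428410/F(-454, 257) = (I*sqrt(10))/222514 - 428410/(1/257) = (I*sqrt(10))*(1/222514) - 428410/1/257 = I*sqrt(10)/222514 - 428410*257 = I*sqrt(10)/222514 - 110101370 = -110101370 + I*sqrt(10)/222514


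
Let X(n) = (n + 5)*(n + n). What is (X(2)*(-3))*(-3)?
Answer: 252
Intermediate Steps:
X(n) = 2*n*(5 + n) (X(n) = (5 + n)*(2*n) = 2*n*(5 + n))
(X(2)*(-3))*(-3) = ((2*2*(5 + 2))*(-3))*(-3) = ((2*2*7)*(-3))*(-3) = (28*(-3))*(-3) = -84*(-3) = 252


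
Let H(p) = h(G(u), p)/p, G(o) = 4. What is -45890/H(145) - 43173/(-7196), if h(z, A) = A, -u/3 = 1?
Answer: -330181267/7196 ≈ -45884.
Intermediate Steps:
u = -3 (u = -3*1 = -3)
H(p) = 1 (H(p) = p/p = 1)
-45890/H(145) - 43173/(-7196) = -45890/1 - 43173/(-7196) = -45890*1 - 43173*(-1/7196) = -45890 + 43173/7196 = -330181267/7196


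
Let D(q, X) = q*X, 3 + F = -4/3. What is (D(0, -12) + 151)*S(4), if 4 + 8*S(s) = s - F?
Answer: 1963/24 ≈ 81.792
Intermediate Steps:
F = -13/3 (F = -3 - 4/3 = -13/3 ≈ -4.3333)
S(s) = 1/24 + s/8 (S(s) = -1/2 + (s - 1*(-13/3))/8 = -1/2 + (s + 13/3)/8 = -1/2 + (13/3 + s)/8 = -1/2 + (13/24 + s/8) = 1/24 + s/8)
D(q, X) = X*q
(D(0, -12) + 151)*S(4) = (-12*0 + 151)*(1/24 + (1/8)*4) = (0 + 151)*(1/24 + 1/2) = 151*(13/24) = 1963/24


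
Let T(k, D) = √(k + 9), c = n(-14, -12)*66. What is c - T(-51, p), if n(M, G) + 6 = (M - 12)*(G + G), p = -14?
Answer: 40788 - I*√42 ≈ 40788.0 - 6.4807*I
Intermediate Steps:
n(M, G) = -6 + 2*G*(-12 + M) (n(M, G) = -6 + (M - 12)*(G + G) = -6 + (-12 + M)*(2*G) = -6 + 2*G*(-12 + M))
c = 40788 (c = (-6 - 24*(-12) + 2*(-12)*(-14))*66 = (-6 + 288 + 336)*66 = 618*66 = 40788)
T(k, D) = √(9 + k)
c - T(-51, p) = 40788 - √(9 - 51) = 40788 - √(-42) = 40788 - I*√42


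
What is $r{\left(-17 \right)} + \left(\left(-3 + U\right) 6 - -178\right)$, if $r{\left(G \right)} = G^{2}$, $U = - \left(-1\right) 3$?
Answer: $467$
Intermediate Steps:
$U = 3$ ($U = \left(-1\right) \left(-3\right) = 3$)
$r{\left(-17 \right)} + \left(\left(-3 + U\right) 6 - -178\right) = \left(-17\right)^{2} + \left(\left(-3 + 3\right) 6 - -178\right) = 289 + \left(0 \cdot 6 + 178\right) = 289 + \left(0 + 178\right) = 289 + 178 = 467$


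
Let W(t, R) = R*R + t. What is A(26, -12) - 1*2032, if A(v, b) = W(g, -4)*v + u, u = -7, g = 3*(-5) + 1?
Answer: -1987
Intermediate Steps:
g = -14 (g = -15 + 1 = -14)
W(t, R) = t + R² (W(t, R) = R² + t = t + R²)
A(v, b) = -7 + 2*v (A(v, b) = (-14 + (-4)²)*v - 7 = (-14 + 16)*v - 7 = 2*v - 7 = -7 + 2*v)
A(26, -12) - 1*2032 = (-7 + 2*26) - 1*2032 = (-7 + 52) - 2032 = 45 - 2032 = -1987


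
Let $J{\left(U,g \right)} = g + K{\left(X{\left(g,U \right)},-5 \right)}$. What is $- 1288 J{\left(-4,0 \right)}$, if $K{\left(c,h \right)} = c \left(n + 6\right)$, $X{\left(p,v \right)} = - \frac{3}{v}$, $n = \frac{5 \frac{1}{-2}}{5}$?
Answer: $-5313$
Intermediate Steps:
$n = - \frac{1}{2}$ ($n = 5 \left(- \frac{1}{2}\right) \frac{1}{5} = \left(- \frac{5}{2}\right) \frac{1}{5} = - \frac{1}{2} \approx -0.5$)
$K{\left(c,h \right)} = \frac{11 c}{2}$ ($K{\left(c,h \right)} = c \left(- \frac{1}{2} + 6\right) = c \frac{11}{2} = \frac{11 c}{2}$)
$J{\left(U,g \right)} = g - \frac{33}{2 U}$ ($J{\left(U,g \right)} = g + \frac{11 \left(- \frac{3}{U}\right)}{2} = g - \frac{33}{2 U}$)
$- 1288 J{\left(-4,0 \right)} = - 1288 \left(0 - \frac{33}{2 \left(-4\right)}\right) = - 1288 \left(0 - - \frac{33}{8}\right) = - 1288 \left(0 + \frac{33}{8}\right) = \left(-1288\right) \frac{33}{8} = -5313$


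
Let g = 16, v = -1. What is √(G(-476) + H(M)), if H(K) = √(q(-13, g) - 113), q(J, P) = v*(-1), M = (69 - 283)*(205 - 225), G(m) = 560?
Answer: 2*√(140 + I*√7) ≈ 23.665 + 0.2236*I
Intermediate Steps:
M = 4280 (M = -214*(-20) = 4280)
q(J, P) = 1 (q(J, P) = -1*(-1) = 1)
H(K) = 4*I*√7 (H(K) = √(1 - 113) = √(-112) = 4*I*√7)
√(G(-476) + H(M)) = √(560 + 4*I*√7)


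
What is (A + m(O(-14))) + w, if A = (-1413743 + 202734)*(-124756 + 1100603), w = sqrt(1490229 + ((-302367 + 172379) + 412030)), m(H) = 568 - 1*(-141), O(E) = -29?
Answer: -1181759498914 + 3*sqrt(196919) ≈ -1.1818e+12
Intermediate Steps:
m(H) = 709 (m(H) = 568 + 141 = 709)
w = 3*sqrt(196919) (w = sqrt(1490229 + (-129988 + 412030)) = sqrt(1490229 + 282042) = sqrt(1772271) = 3*sqrt(196919) ≈ 1331.3)
A = -1181759499623 (A = -1211009*975847 = -1181759499623)
(A + m(O(-14))) + w = (-1181759499623 + 709) + 3*sqrt(196919) = -1181759498914 + 3*sqrt(196919)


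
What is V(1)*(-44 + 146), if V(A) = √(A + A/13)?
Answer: 102*√182/13 ≈ 105.85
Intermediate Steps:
V(A) = √182*√A/13 (V(A) = √(A + A*(1/13)) = √(A + A/13) = √(14*A/13) = √182*√A/13)
V(1)*(-44 + 146) = (√182*√1/13)*(-44 + 146) = ((1/13)*√182*1)*102 = (√182/13)*102 = 102*√182/13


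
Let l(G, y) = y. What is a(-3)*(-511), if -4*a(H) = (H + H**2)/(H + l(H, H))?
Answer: -511/4 ≈ -127.75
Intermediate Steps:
a(H) = -(H + H**2)/(8*H) (a(H) = -(H + H**2)/(4*(H + H)) = -(H + H**2)/(4*(2*H)) = -(H + H**2)*1/(2*H)/4 = -(H + H**2)/(8*H))
a(-3)*(-511) = (-1/8 - 1/8*(-3))*(-511) = (-1/8 + 3/8)*(-511) = (1/4)*(-511) = -511/4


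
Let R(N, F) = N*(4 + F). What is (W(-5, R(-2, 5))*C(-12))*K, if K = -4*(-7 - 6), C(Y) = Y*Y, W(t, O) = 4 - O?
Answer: 164736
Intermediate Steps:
C(Y) = Y**2
K = 52 (K = -4*(-13) = 52)
(W(-5, R(-2, 5))*C(-12))*K = ((4 - (-2)*(4 + 5))*(-12)**2)*52 = ((4 - (-2)*9)*144)*52 = ((4 - 1*(-18))*144)*52 = ((4 + 18)*144)*52 = (22*144)*52 = 3168*52 = 164736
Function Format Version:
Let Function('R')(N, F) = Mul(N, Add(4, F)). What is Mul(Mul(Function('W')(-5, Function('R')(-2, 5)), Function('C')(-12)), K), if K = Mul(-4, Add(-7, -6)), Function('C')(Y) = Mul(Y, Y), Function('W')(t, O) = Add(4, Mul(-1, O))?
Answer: 164736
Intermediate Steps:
Function('C')(Y) = Pow(Y, 2)
K = 52 (K = Mul(-4, -13) = 52)
Mul(Mul(Function('W')(-5, Function('R')(-2, 5)), Function('C')(-12)), K) = Mul(Mul(Add(4, Mul(-1, Mul(-2, Add(4, 5)))), Pow(-12, 2)), 52) = Mul(Mul(Add(4, Mul(-1, Mul(-2, 9))), 144), 52) = Mul(Mul(Add(4, Mul(-1, -18)), 144), 52) = Mul(Mul(Add(4, 18), 144), 52) = Mul(Mul(22, 144), 52) = Mul(3168, 52) = 164736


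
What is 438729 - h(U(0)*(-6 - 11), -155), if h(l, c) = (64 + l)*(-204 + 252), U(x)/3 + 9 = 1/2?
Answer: 414849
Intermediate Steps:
U(x) = -51/2 (U(x) = -27 + 3/2 = -51/2)
h(l, c) = 3072 + 48*l (h(l, c) = (64 + l)*48 = 3072 + 48*l)
438729 - h(U(0)*(-6 - 11), -155) = 438729 - (3072 + 48*(-51*(-6 - 11)/2)) = 438729 - (3072 + 48*(-51/2*(-17))) = 438729 - (3072 + 48*(867/2)) = 438729 - (3072 + 20808) = 438729 - 1*23880 = 438729 - 23880 = 414849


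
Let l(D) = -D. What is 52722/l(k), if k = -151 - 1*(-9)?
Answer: 26361/71 ≈ 371.28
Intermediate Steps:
k = -142 (k = -151 + 9 = -142)
52722/l(k) = 52722/((-1*(-142))) = 52722/142 = 52722*(1/142) = 26361/71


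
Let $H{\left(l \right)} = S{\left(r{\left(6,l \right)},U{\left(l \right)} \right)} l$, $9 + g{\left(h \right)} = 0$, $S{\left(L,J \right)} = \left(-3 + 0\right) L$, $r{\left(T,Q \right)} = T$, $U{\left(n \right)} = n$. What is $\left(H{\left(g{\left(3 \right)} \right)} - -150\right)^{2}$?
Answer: $97344$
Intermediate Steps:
$S{\left(L,J \right)} = - 3 L$
$g{\left(h \right)} = -9$ ($g{\left(h \right)} = -9 + 0 = -9$)
$H{\left(l \right)} = - 18 l$ ($H{\left(l \right)} = \left(-3\right) 6 l = - 18 l$)
$\left(H{\left(g{\left(3 \right)} \right)} - -150\right)^{2} = \left(\left(-18\right) \left(-9\right) - -150\right)^{2} = \left(162 + 150\right)^{2} = 312^{2} = 97344$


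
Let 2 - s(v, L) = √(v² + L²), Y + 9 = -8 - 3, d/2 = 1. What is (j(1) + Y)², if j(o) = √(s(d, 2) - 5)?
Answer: (20 - I*√(3 + 2*√2))² ≈ 394.17 - 96.569*I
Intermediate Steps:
d = 2 (d = 2*1 = 2)
Y = -20 (Y = -9 + (-8 - 3) = -9 - 11 = -20)
s(v, L) = 2 - √(L² + v²) (s(v, L) = 2 - √(v² + L²) = 2 - √(L² + v²))
j(o) = √(-3 - 2*√2) (j(o) = √((2 - √(2² + 2²)) - 5) = √((2 - √(4 + 4)) - 5) = √((2 - √8) - 5) = √((2 - 2*√2) - 5) = √(-3 - 2*√2))
(j(1) + Y)² = (√(-3 - 2*√2) - 20)² = (-20 + √(-3 - 2*√2))²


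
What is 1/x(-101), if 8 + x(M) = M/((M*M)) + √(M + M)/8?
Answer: -2614688/21973693 - 40804*I*√202/21973693 ≈ -0.11899 - 0.026392*I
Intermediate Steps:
x(M) = -8 + 1/M + √2*√M/8 (x(M) = -8 + (M/((M*M)) + √(M + M)/8) = -8 + (M/(M²) + √(2*M)*(⅛)) = -8 + (M/M² + (√2*√M)*(⅛)) = -8 + (1/M + √2*√M/8) = -8 + 1/M + √2*√M/8)
1/x(-101) = 1/(-8 + 1/(-101) + √2*√(-101)/8) = 1/(-8 - 1/101 + √2*(I*√101)/8) = 1/(-8 - 1/101 + I*√202/8) = 1/(-809/101 + I*√202/8)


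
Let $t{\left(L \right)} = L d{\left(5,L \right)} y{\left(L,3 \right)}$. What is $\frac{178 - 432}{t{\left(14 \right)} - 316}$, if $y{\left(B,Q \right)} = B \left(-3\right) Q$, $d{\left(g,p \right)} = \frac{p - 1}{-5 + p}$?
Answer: $\frac{127}{1432} \approx 0.088687$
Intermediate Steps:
$d{\left(g,p \right)} = \frac{-1 + p}{-5 + p}$
$y{\left(B,Q \right)} = - 3 B Q$
$t{\left(L \right)} = - \frac{9 L^{2} \left(-1 + L\right)}{-5 + L}$ ($t{\left(L \right)} = L \frac{-1 + L}{-5 + L} \left(\left(-3\right) L 3\right) = \frac{L \left(-1 + L\right)}{-5 + L} \left(- 9 L\right) = - \frac{9 L^{2} \left(-1 + L\right)}{-5 + L}$)
$\frac{178 - 432}{t{\left(14 \right)} - 316} = \frac{178 - 432}{\frac{9 \cdot 14^{2} \left(1 - 14\right)}{-5 + 14} - 316} = - \frac{254}{9 \cdot 196 \cdot \frac{1}{9} \left(1 - 14\right) - 316} = - \frac{254}{9 \cdot 196 \cdot \frac{1}{9} \left(-13\right) - 316} = - \frac{254}{-2548 - 316} = - \frac{254}{-2864} = \left(-254\right) \left(- \frac{1}{2864}\right) = \frac{127}{1432}$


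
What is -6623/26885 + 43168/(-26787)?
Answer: -1337981981/720168495 ≈ -1.8579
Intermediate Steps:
-6623/26885 + 43168/(-26787) = -6623*1/26885 + 43168*(-1/26787) = -6623/26885 - 43168/26787 = -1337981981/720168495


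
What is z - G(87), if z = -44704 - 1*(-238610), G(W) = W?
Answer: 193819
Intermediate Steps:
z = 193906 (z = -44704 + 238610 = 193906)
z - G(87) = 193906 - 1*87 = 193906 - 87 = 193819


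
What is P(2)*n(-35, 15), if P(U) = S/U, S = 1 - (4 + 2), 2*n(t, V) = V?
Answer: -75/4 ≈ -18.750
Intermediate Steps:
n(t, V) = V/2
S = -5 (S = 1 - 1*6 = 1 - 6 = -5)
P(U) = -5/U
P(2)*n(-35, 15) = (-5/2)*((½)*15) = -5*½*(15/2) = -5/2*15/2 = -75/4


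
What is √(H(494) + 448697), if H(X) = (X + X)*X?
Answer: √936769 ≈ 967.87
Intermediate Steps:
H(X) = 2*X² (H(X) = (2*X)*X = 2*X²)
√(H(494) + 448697) = √(2*494² + 448697) = √(2*244036 + 448697) = √(488072 + 448697) = √936769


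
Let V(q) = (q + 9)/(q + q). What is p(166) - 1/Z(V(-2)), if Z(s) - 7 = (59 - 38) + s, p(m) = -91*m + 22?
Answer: -1583824/105 ≈ -15084.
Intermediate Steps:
p(m) = 22 - 91*m
V(q) = (9 + q)/(2*q) (V(q) = (9 + q)/((2*q)) = (9 + q)*(1/(2*q)) = (9 + q)/(2*q))
Z(s) = 28 + s (Z(s) = 7 + ((59 - 38) + s) = 7 + (21 + s) = 28 + s)
p(166) - 1/Z(V(-2)) = (22 - 91*166) - 1/(28 + (½)*(9 - 2)/(-2)) = (22 - 15106) - 1/(28 + (½)*(-½)*7) = -15084 - 1/(28 - 7/4) = -15084 - 1/105/4 = -15084 - 1*4/105 = -15084 - 4/105 = -1583824/105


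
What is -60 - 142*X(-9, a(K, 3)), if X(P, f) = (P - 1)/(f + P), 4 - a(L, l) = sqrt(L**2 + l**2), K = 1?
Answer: -1600/3 + 284*sqrt(10)/3 ≈ -233.97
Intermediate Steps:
a(L, l) = 4 - sqrt(L**2 + l**2)
X(P, f) = (-1 + P)/(P + f)
-60 - 142*X(-9, a(K, 3)) = -60 - 142*(-1 - 9)/(-9 + (4 - sqrt(1**2 + 3**2))) = -60 - 142*(-10)/(-9 + (4 - sqrt(1 + 9))) = -60 - 142*(-10)/(-9 + (4 - sqrt(10))) = -60 - 142*(-10)/(-5 - sqrt(10)) = -60 - (-1420)/(-5 - sqrt(10)) = -60 + 1420/(-5 - sqrt(10))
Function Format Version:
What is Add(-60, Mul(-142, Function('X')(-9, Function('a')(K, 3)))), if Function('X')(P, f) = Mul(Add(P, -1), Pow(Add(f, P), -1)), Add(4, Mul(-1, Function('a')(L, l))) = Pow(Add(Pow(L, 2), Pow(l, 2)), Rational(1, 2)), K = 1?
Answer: Add(Rational(-1600, 3), Mul(Rational(284, 3), Pow(10, Rational(1, 2)))) ≈ -233.97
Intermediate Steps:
Function('a')(L, l) = Add(4, Mul(-1, Pow(Add(Pow(L, 2), Pow(l, 2)), Rational(1, 2))))
Function('X')(P, f) = Mul(Pow(Add(P, f), -1), Add(-1, P)) (Function('X')(P, f) = Mul(Add(-1, P), Pow(Add(P, f), -1)) = Mul(Pow(Add(P, f), -1), Add(-1, P)))
Add(-60, Mul(-142, Function('X')(-9, Function('a')(K, 3)))) = Add(-60, Mul(-142, Mul(Pow(Add(-9, Add(4, Mul(-1, Pow(Add(Pow(1, 2), Pow(3, 2)), Rational(1, 2))))), -1), Add(-1, -9)))) = Add(-60, Mul(-142, Mul(Pow(Add(-9, Add(4, Mul(-1, Pow(Add(1, 9), Rational(1, 2))))), -1), -10))) = Add(-60, Mul(-142, Mul(Pow(Add(-9, Add(4, Mul(-1, Pow(10, Rational(1, 2))))), -1), -10))) = Add(-60, Mul(-142, Mul(Pow(Add(-5, Mul(-1, Pow(10, Rational(1, 2)))), -1), -10))) = Add(-60, Mul(-142, Mul(-10, Pow(Add(-5, Mul(-1, Pow(10, Rational(1, 2)))), -1)))) = Add(-60, Mul(1420, Pow(Add(-5, Mul(-1, Pow(10, Rational(1, 2)))), -1)))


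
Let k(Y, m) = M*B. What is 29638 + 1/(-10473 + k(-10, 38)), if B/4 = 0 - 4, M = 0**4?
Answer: 310398773/10473 ≈ 29638.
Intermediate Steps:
M = 0
B = -16 (B = 4*(0 - 4) = 4*(-4) = -16)
k(Y, m) = 0 (k(Y, m) = 0*(-16) = 0)
29638 + 1/(-10473 + k(-10, 38)) = 29638 + 1/(-10473 + 0) = 29638 + 1/(-10473) = 29638 - 1/10473 = 310398773/10473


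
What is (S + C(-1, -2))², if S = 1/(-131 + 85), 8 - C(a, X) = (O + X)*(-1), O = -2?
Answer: 33489/2116 ≈ 15.827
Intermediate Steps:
C(a, X) = 6 + X (C(a, X) = 8 - (-2 + X)*(-1) = 8 - (2 - X) = 8 + (-2 + X) = 6 + X)
S = -1/46 (S = 1/(-46) = -1/46 ≈ -0.021739)
(S + C(-1, -2))² = (-1/46 + (6 - 2))² = (-1/46 + 4)² = (183/46)² = 33489/2116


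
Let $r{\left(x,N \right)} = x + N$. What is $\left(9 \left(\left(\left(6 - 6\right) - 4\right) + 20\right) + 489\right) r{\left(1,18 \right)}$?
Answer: $12027$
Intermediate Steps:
$r{\left(x,N \right)} = N + x$
$\left(9 \left(\left(\left(6 - 6\right) - 4\right) + 20\right) + 489\right) r{\left(1,18 \right)} = \left(9 \left(\left(\left(6 - 6\right) - 4\right) + 20\right) + 489\right) \left(18 + 1\right) = \left(9 \left(\left(0 - 4\right) + 20\right) + 489\right) 19 = \left(9 \left(-4 + 20\right) + 489\right) 19 = \left(9 \cdot 16 + 489\right) 19 = \left(144 + 489\right) 19 = 633 \cdot 19 = 12027$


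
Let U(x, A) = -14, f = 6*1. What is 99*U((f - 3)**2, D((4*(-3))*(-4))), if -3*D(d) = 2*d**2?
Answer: -1386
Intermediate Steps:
D(d) = -2*d**2/3
f = 6
99*U((f - 3)**2, D((4*(-3))*(-4))) = 99*(-14) = -1386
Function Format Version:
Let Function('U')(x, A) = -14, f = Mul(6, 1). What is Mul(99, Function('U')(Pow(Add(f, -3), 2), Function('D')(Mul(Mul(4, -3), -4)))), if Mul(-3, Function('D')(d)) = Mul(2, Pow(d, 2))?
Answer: -1386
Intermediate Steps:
Function('D')(d) = Mul(Rational(-2, 3), Pow(d, 2)) (Function('D')(d) = Mul(Rational(-1, 3), Mul(2, Pow(d, 2))) = Mul(Rational(-2, 3), Pow(d, 2)))
f = 6
Mul(99, Function('U')(Pow(Add(f, -3), 2), Function('D')(Mul(Mul(4, -3), -4)))) = Mul(99, -14) = -1386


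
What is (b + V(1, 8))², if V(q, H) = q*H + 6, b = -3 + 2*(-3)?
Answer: 25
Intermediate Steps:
b = -9 (b = -3 - 6 = -9)
V(q, H) = 6 + H*q (V(q, H) = H*q + 6 = 6 + H*q)
(b + V(1, 8))² = (-9 + (6 + 8*1))² = (-9 + (6 + 8))² = (-9 + 14)² = 5² = 25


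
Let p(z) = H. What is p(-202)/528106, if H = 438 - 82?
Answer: 178/264053 ≈ 0.00067411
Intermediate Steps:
H = 356
p(z) = 356
p(-202)/528106 = 356/528106 = 356*(1/528106) = 178/264053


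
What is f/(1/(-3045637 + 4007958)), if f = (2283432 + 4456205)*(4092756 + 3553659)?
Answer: 49592309549929394955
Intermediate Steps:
f = 51534061451355 (f = 6739637*7646415 = 51534061451355)
f/(1/(-3045637 + 4007958)) = 51534061451355/(1/(-3045637 + 4007958)) = 51534061451355/(1/962321) = 51534061451355*962321 = 49592309549929394955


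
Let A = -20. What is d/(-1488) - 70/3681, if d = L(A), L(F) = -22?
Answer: -3863/912888 ≈ -0.0042316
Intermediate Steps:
d = -22
d/(-1488) - 70/3681 = -22/(-1488) - 70/3681 = -22*(-1/1488) - 70*1/3681 = 11/744 - 70/3681 = -3863/912888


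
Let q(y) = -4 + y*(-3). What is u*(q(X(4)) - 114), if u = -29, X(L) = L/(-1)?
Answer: 3074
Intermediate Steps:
X(L) = -L (X(L) = L*(-1) = -L)
q(y) = -4 - 3*y
u*(q(X(4)) - 114) = -29*((-4 - (-3)*4) - 114) = -29*((-4 - 3*(-4)) - 114) = -29*((-4 + 12) - 114) = -29*(8 - 114) = -29*(-106) = 3074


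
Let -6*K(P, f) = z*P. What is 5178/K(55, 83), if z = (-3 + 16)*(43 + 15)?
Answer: -15534/20735 ≈ -0.74917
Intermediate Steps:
z = 754 (z = 13*58 = 754)
K(P, f) = -377*P/3
5178/K(55, 83) = 5178/((-377/3*55)) = 5178/(-20735/3) = 5178*(-3/20735) = -15534/20735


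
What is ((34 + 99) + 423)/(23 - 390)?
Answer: -556/367 ≈ -1.5150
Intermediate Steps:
((34 + 99) + 423)/(23 - 390) = (133 + 423)/(-367) = 556*(-1/367) = -556/367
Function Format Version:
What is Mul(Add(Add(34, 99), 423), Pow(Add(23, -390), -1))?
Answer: Rational(-556, 367) ≈ -1.5150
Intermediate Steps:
Mul(Add(Add(34, 99), 423), Pow(Add(23, -390), -1)) = Mul(Add(133, 423), Pow(-367, -1)) = Mul(556, Rational(-1, 367)) = Rational(-556, 367)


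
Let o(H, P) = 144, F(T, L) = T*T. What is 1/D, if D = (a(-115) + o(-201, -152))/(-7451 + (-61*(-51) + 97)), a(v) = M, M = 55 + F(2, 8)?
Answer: -4243/203 ≈ -20.901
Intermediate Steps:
F(T, L) = T²
M = 59 (M = 55 + 2² = 55 + 4 = 59)
a(v) = 59
D = -203/4243 (D = (59 + 144)/(-7451 + (-61*(-51) + 97)) = 203/(-7451 + (3111 + 97)) = 203/(-7451 + 3208) = 203/(-4243) = 203*(-1/4243) = -203/4243 ≈ -0.047844)
1/D = 1/(-203/4243) = -4243/203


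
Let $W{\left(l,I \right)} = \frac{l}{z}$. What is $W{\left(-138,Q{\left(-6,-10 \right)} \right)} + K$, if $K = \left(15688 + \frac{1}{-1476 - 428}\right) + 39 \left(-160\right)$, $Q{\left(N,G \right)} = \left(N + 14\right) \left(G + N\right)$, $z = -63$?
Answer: $\frac{7711355}{816} \approx 9450.2$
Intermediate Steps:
$Q{\left(N,G \right)} = \left(14 + N\right) \left(G + N\right)$
$K = \frac{17988991}{1904}$ ($K = \left(15688 + \frac{1}{-1904}\right) - 6240 = \left(15688 - \frac{1}{1904}\right) - 6240 = \frac{29869951}{1904} - 6240 = \frac{17988991}{1904} \approx 9448.0$)
$W{\left(l,I \right)} = - \frac{l}{63}$ ($W{\left(l,I \right)} = \frac{l}{-63} = l \left(- \frac{1}{63}\right) = - \frac{l}{63}$)
$W{\left(-138,Q{\left(-6,-10 \right)} \right)} + K = \left(- \frac{1}{63}\right) \left(-138\right) + \frac{17988991}{1904} = \frac{46}{21} + \frac{17988991}{1904} = \frac{7711355}{816}$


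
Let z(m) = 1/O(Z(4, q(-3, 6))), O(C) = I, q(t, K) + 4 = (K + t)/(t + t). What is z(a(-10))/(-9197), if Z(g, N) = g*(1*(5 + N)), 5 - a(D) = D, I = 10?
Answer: -1/91970 ≈ -1.0873e-5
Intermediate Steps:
a(D) = 5 - D
q(t, K) = -4 + (K + t)/(2*t) (q(t, K) = -4 + (K + t)/(t + t) = -4 + (K + t)/((2*t)) = -4 + (K + t)*(1/(2*t)) = -4 + (K + t)/(2*t))
Z(g, N) = g*(5 + N)
O(C) = 10
z(m) = 1/10
z(a(-10))/(-9197) = (1/10)/(-9197) = (1/10)*(-1/9197) = -1/91970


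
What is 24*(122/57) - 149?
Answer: -1855/19 ≈ -97.632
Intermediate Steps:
24*(122/57) - 149 = 976/19 - 149 = -1855/19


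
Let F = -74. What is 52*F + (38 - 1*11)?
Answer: -3821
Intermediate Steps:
52*F + (38 - 1*11) = 52*(-74) + (38 - 1*11) = -3848 + (38 - 11) = -3848 + 27 = -3821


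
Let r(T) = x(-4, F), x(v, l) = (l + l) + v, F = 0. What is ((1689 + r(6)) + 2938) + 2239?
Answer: 6862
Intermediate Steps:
x(v, l) = v + 2*l (x(v, l) = 2*l + v = v + 2*l)
r(T) = -4 (r(T) = -4 + 2*0 = -4 + 0 = -4)
((1689 + r(6)) + 2938) + 2239 = ((1689 - 4) + 2938) + 2239 = (1685 + 2938) + 2239 = 4623 + 2239 = 6862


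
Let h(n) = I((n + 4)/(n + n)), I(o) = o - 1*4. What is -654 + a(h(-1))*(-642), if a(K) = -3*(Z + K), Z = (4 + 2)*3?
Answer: 23421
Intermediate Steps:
Z = 18 (Z = 6*3 = 18)
I(o) = -4 + o (I(o) = o - 4 = -4 + o)
h(n) = -4 + (4 + n)/(2*n) (h(n) = -4 + (n + 4)/(n + n) = -4 + (4 + n)/((2*n)) = -4 + (4 + n)*(1/(2*n)) = -4 + (4 + n)/(2*n))
a(K) = -54 - 3*K (a(K) = -3*(18 + K) = -54 - 3*K)
-654 + a(h(-1))*(-642) = -654 + (-54 - 3*(-7/2 + 2/(-1)))*(-642) = -654 + (-54 - 3*(-7/2 + 2*(-1)))*(-642) = -654 + (-54 - 3*(-7/2 - 2))*(-642) = -654 + (-54 - 3*(-11/2))*(-642) = -654 + (-54 + 33/2)*(-642) = -654 - 75/2*(-642) = -654 + 24075 = 23421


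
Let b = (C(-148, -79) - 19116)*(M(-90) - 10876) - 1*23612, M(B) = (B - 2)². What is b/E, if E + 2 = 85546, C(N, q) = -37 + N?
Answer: 5816300/10693 ≈ 543.94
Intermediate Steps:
E = 85544 (E = -2 + 85546 = 85544)
M(B) = (-2 + B)²
b = 46530400 (b = ((-37 - 148) - 19116)*((-2 - 90)² - 10876) - 1*23612 = (-185 - 19116)*((-92)² - 10876) - 23612 = -19301*(8464 - 10876) - 23612 = -19301*(-2412) - 23612 = 46554012 - 23612 = 46530400)
b/E = 46530400/85544 = 46530400*(1/85544) = 5816300/10693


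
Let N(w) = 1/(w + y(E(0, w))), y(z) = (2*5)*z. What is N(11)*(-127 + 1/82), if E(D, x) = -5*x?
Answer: 10413/44198 ≈ 0.23560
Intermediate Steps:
y(z) = 10*z
N(w) = -1/(49*w) (N(w) = 1/(w + 10*(-5*w)) = 1/(w - 50*w) = 1/(-49*w) = -1/(49*w))
N(11)*(-127 + 1/82) = (-1/49/11)*(-127 + 1/82) = (-1/49*1/11)*(-127 + 1/82) = -1/539*(-10413/82) = 10413/44198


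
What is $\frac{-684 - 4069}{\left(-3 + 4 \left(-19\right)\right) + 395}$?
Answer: $- \frac{4753}{316} \approx -15.041$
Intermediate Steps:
$\frac{-684 - 4069}{\left(-3 + 4 \left(-19\right)\right) + 395} = - \frac{4753}{\left(-3 - 76\right) + 395} = - \frac{4753}{-79 + 395} = - \frac{4753}{316}$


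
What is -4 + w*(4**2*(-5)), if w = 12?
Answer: -964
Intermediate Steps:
-4 + w*(4**2*(-5)) = -4 + 12*(4**2*(-5)) = -4 + 12*(16*(-5)) = -4 + 12*(-80) = -4 - 960 = -964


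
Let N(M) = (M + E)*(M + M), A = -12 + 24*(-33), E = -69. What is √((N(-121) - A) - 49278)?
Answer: I*√2494 ≈ 49.94*I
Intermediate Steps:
A = -804 (A = -12 - 792 = -804)
N(M) = 2*M*(-69 + M) (N(M) = (M - 69)*(M + M) = (-69 + M)*(2*M) = 2*M*(-69 + M))
√((N(-121) - A) - 49278) = √((2*(-121)*(-69 - 121) - 1*(-804)) - 49278) = √((2*(-121)*(-190) + 804) - 49278) = √((45980 + 804) - 49278) = √(46784 - 49278) = √(-2494) = I*√2494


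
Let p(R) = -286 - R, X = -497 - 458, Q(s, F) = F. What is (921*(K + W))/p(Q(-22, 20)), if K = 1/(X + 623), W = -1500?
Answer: 152886307/33864 ≈ 4514.7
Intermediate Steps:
X = -955
K = -1/332 (K = 1/(-955 + 623) = 1/(-332) = -1/332 ≈ -0.0030120)
(921*(K + W))/p(Q(-22, 20)) = (921*(-1/332 - 1500))/(-286 - 1*20) = (921*(-498001/332))/(-286 - 20) = -458658921/332/(-306) = -458658921/332*(-1/306) = 152886307/33864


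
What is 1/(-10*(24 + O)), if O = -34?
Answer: 1/100 ≈ 0.010000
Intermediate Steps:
1/(-10*(24 + O)) = 1/(-10*(24 - 34)) = 1/(-10*(-10)) = 1/100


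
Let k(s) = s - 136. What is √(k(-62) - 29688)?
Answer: I*√29886 ≈ 172.88*I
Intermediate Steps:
k(s) = -136 + s
√(k(-62) - 29688) = √((-136 - 62) - 29688) = √(-198 - 29688) = √(-29886) = I*√29886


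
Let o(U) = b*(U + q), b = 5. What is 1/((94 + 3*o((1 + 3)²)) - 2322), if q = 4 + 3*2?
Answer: -1/1838 ≈ -0.00054407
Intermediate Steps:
q = 10 (q = 4 + 6 = 10)
o(U) = 50 + 5*U (o(U) = 5*(U + 10) = 5*(10 + U) = 50 + 5*U)
1/((94 + 3*o((1 + 3)²)) - 2322) = 1/((94 + 3*(50 + 5*(1 + 3)²)) - 2322) = 1/((94 + 3*(50 + 5*4²)) - 2322) = 1/((94 + 3*(50 + 5*16)) - 2322) = 1/((94 + 3*(50 + 80)) - 2322) = 1/((94 + 3*130) - 2322) = 1/((94 + 390) - 2322) = 1/(484 - 2322) = 1/(-1838) = -1/1838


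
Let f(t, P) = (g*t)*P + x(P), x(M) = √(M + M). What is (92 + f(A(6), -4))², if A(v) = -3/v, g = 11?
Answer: 12988 + 456*I*√2 ≈ 12988.0 + 644.88*I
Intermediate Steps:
x(M) = √2*√M (x(M) = √(2*M) = √2*√M)
f(t, P) = √2*√P + 11*P*t (f(t, P) = (11*t)*P + √2*√P = 11*P*t + √2*√P = √2*√P + 11*P*t)
(92 + f(A(6), -4))² = (92 + (√2*√(-4) + 11*(-4)*(-3/6)))² = (92 + (√2*(2*I) + 11*(-4)*(-3*⅙)))² = (92 + (2*I*√2 + 11*(-4)*(-½)))² = (92 + (2*I*√2 + 22))² = (92 + (22 + 2*I*√2))² = (114 + 2*I*√2)²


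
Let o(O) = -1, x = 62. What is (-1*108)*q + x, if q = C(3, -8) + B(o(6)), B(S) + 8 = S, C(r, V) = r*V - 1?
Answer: 3734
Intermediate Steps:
C(r, V) = -1 + V*r (C(r, V) = V*r - 1 = -1 + V*r)
B(S) = -8 + S
q = -34 (q = (-1 - 8*3) + (-8 - 1) = (-1 - 24) - 9 = -25 - 9 = -34)
(-1*108)*q + x = -1*108*(-34) + 62 = -108*(-34) + 62 = 3672 + 62 = 3734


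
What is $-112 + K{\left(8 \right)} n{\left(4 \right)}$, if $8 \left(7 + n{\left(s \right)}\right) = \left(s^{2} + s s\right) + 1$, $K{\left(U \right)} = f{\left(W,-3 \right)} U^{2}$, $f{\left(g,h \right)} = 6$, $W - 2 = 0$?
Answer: $-1216$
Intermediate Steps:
$W = 2$ ($W = 2 + 0 = 2$)
$K{\left(U \right)} = 6 U^{2}$
$n{\left(s \right)} = - \frac{55}{8} + \frac{s^{2}}{4}$ ($n{\left(s \right)} = -7 + \frac{\left(s^{2} + s s\right) + 1}{8} = -7 + \frac{\left(s^{2} + s^{2}\right) + 1}{8} = -7 + \frac{2 s^{2} + 1}{8} = -7 + \frac{1 + 2 s^{2}}{8} = -7 + \left(\frac{1}{8} + \frac{s^{2}}{4}\right) = - \frac{55}{8} + \frac{s^{2}}{4}$)
$-112 + K{\left(8 \right)} n{\left(4 \right)} = -112 + 6 \cdot 8^{2} \left(- \frac{55}{8} + \frac{4^{2}}{4}\right) = -112 + 6 \cdot 64 \left(- \frac{55}{8} + \frac{1}{4} \cdot 16\right) = -112 + 384 \left(- \frac{55}{8} + 4\right) = -112 + 384 \left(- \frac{23}{8}\right) = -112 - 1104 = -1216$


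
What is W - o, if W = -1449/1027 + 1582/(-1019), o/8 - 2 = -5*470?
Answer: 19654598947/1046513 ≈ 18781.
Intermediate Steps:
o = -18784 (o = 16 + 8*(-5*470) = 16 + 8*(-2350) = 16 - 18800 = -18784)
W = -3101245/1046513 (W = -1449*1/1027 + 1582*(-1/1019) = -1449/1027 - 1582/1019 = -3101245/1046513 ≈ -2.9634)
W - o = -3101245/1046513 - 1*(-18784) = -3101245/1046513 + 18784 = 19654598947/1046513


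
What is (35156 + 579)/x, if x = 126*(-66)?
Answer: -5105/1188 ≈ -4.2971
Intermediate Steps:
x = -8316
(35156 + 579)/x = (35156 + 579)/(-8316) = 35735*(-1/8316) = -5105/1188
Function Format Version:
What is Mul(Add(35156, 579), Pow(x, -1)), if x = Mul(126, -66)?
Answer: Rational(-5105, 1188) ≈ -4.2971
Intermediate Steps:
x = -8316
Mul(Add(35156, 579), Pow(x, -1)) = Mul(Add(35156, 579), Pow(-8316, -1)) = Mul(35735, Rational(-1, 8316)) = Rational(-5105, 1188)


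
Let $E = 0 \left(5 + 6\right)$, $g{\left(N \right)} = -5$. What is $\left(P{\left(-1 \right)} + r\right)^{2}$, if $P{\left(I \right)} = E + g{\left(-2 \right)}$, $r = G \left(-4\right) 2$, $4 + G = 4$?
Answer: $25$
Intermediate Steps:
$G = 0$ ($G = -4 + 4 = 0$)
$E = 0$ ($E = 0 \cdot 11 = 0$)
$r = 0$ ($r = 0 \left(-4\right) 2 = 0 \cdot 2 = 0$)
$P{\left(I \right)} = -5$ ($P{\left(I \right)} = 0 - 5 = -5$)
$\left(P{\left(-1 \right)} + r\right)^{2} = \left(-5 + 0\right)^{2} = \left(-5\right)^{2} = 25$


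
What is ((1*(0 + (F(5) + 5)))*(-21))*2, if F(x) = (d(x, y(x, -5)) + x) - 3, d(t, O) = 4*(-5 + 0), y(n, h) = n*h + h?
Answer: 546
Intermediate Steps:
y(n, h) = h + h*n (y(n, h) = h*n + h = h + h*n)
d(t, O) = -20 (d(t, O) = 4*(-5) = -20)
F(x) = -23 + x (F(x) = (-20 + x) - 3 = -23 + x)
((1*(0 + (F(5) + 5)))*(-21))*2 = ((1*(0 + ((-23 + 5) + 5)))*(-21))*2 = ((1*(0 + (-18 + 5)))*(-21))*2 = ((1*(0 - 13))*(-21))*2 = ((1*(-13))*(-21))*2 = -13*(-21)*2 = 273*2 = 546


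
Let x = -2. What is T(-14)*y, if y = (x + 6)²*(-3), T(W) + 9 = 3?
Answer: 288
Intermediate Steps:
T(W) = -6 (T(W) = -9 + 3 = -6)
y = -48 (y = (-2 + 6)²*(-3) = 4²*(-3) = 16*(-3) = -48)
T(-14)*y = -6*(-48) = 288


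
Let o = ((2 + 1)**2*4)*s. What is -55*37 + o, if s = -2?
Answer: -2107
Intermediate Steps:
o = -72 (o = ((2 + 1)**2*4)*(-2) = (3**2*4)*(-2) = (9*4)*(-2) = 36*(-2) = -72)
-55*37 + o = -55*37 - 72 = -2035 - 72 = -2107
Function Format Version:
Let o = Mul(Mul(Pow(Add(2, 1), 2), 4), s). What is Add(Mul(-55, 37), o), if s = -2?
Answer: -2107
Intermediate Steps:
o = -72 (o = Mul(Mul(Pow(Add(2, 1), 2), 4), -2) = Mul(Mul(Pow(3, 2), 4), -2) = Mul(Mul(9, 4), -2) = Mul(36, -2) = -72)
Add(Mul(-55, 37), o) = Add(Mul(-55, 37), -72) = Add(-2035, -72) = -2107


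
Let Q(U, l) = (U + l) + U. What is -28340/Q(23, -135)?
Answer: 28340/89 ≈ 318.43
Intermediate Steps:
Q(U, l) = l + 2*U
-28340/Q(23, -135) = -28340/(-135 + 2*23) = -28340/(-135 + 46) = -28340/(-89) = -28340*(-1/89) = 28340/89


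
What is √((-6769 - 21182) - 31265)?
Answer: 4*I*√3701 ≈ 243.34*I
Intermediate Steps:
√((-6769 - 21182) - 31265) = √(-27951 - 31265) = √(-59216) = 4*I*√3701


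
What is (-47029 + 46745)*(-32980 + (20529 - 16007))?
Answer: 8082072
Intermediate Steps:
(-47029 + 46745)*(-32980 + (20529 - 16007)) = -284*(-32980 + 4522) = -284*(-28458) = 8082072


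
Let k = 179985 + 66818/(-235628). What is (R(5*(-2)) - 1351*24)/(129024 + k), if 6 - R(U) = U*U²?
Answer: -3701480252/36405552917 ≈ -0.10167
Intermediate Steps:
R(U) = 6 - U³ (R(U) = 6 - U*U² = 6 - U³)
k = 21204719381/117814 (k = 179985 + 66818*(-1/235628) = 179985 - 33409/117814 = 21204719381/117814 ≈ 1.7998e+5)
(R(5*(-2)) - 1351*24)/(129024 + k) = ((6 - (5*(-2))³) - 1351*24)/(129024 + 21204719381/117814) = ((6 - 1*(-10)³) - 32424)/(36405552917/117814) = ((6 - 1*(-1000)) - 32424)*(117814/36405552917) = ((6 + 1000) - 32424)*(117814/36405552917) = (1006 - 32424)*(117814/36405552917) = -31418*117814/36405552917 = -3701480252/36405552917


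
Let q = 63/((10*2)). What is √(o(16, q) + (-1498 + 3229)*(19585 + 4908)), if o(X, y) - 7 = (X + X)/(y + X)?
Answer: √6219230986830/383 ≈ 6511.3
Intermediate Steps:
q = 63/20 ≈ 3.1500
o(X, y) = 7 + 2*X/(X + y) (o(X, y) = 7 + (X + X)/(y + X) = 7 + (2*X)/(X + y) = 7 + 2*X/(X + y))
√(o(16, q) + (-1498 + 3229)*(19585 + 4908)) = √((7*(63/20) + 9*16)/(16 + 63/20) + (-1498 + 3229)*(19585 + 4908)) = √((441/20 + 144)/(383/20) + 1731*24493) = √((20/383)*(3321/20) + 42397383) = √(3321/383 + 42397383) = √(16238201010/383) = √6219230986830/383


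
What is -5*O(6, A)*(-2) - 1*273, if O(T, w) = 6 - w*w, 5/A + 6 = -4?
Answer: -431/2 ≈ -215.50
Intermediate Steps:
A = -1/2 (A = 5/(-6 - 4) = 5/(-10) = 5*(-1/10) = -1/2 ≈ -0.50000)
O(T, w) = 6 - w**2
-5*O(6, A)*(-2) - 1*273 = -5*(6 - (-1/2)**2)*(-2) - 1*273 = -5*(6 - 1*1/4)*(-2) - 273 = -5*(6 - 1/4)*(-2) - 273 = -5*23/4*(-2) - 273 = -115/4*(-2) - 273 = 115/2 - 273 = -431/2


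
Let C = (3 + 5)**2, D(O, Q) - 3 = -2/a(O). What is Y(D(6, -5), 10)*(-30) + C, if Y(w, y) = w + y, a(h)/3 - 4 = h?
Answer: -324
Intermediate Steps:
a(h) = 12 + 3*h
D(O, Q) = 3 - 2/(12 + 3*O)
C = 64 (C = 8**2 = 64)
Y(D(6, -5), 10)*(-30) + C = ((34 + 9*6)/(3*(4 + 6)) + 10)*(-30) + 64 = ((1/3)*(34 + 54)/10 + 10)*(-30) + 64 = ((1/3)*(1/10)*88 + 10)*(-30) + 64 = (44/15 + 10)*(-30) + 64 = (194/15)*(-30) + 64 = -388 + 64 = -324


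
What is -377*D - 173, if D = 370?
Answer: -139663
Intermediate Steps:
-377*D - 173 = -377*370 - 173 = -139490 - 173 = -139663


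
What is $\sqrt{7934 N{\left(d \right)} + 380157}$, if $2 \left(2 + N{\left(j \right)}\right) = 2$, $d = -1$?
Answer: $\sqrt{372223} \approx 610.1$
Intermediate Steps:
$N{\left(j \right)} = -1$ ($N{\left(j \right)} = -2 + \frac{1}{2} \cdot 2 = -2 + 1 = -1$)
$\sqrt{7934 N{\left(d \right)} + 380157} = \sqrt{7934 \left(-1\right) + 380157} = \sqrt{-7934 + 380157} = \sqrt{372223}$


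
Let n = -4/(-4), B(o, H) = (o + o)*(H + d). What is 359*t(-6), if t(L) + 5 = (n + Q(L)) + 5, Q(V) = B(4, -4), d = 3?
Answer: -2513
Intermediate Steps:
B(o, H) = 2*o*(3 + H) (B(o, H) = (o + o)*(H + 3) = (2*o)*(3 + H) = 2*o*(3 + H))
Q(V) = -8 (Q(V) = 2*4*(3 - 4) = 2*4*(-1) = -8)
n = 1 (n = -4*(-¼) = 1)
t(L) = -7 (t(L) = -5 + ((1 - 8) + 5) = -5 + (-7 + 5) = -5 - 2 = -7)
359*t(-6) = 359*(-7) = -2513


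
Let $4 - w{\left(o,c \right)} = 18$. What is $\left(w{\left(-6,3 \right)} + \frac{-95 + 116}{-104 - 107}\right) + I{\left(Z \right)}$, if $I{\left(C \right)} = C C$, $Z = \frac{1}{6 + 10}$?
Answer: $- \frac{761389}{54016} \approx -14.096$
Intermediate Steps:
$Z = \frac{1}{16} \approx 0.0625$
$w{\left(o,c \right)} = -14$ ($w{\left(o,c \right)} = 4 - 18 = -14$)
$I{\left(C \right)} = C^{2}$
$\left(w{\left(-6,3 \right)} + \frac{-95 + 116}{-104 - 107}\right) + I{\left(Z \right)} = \left(-14 + \frac{-95 + 116}{-104 - 107}\right) + \left(\frac{1}{16}\right)^{2} = \left(-14 + \frac{21}{-211}\right) + \frac{1}{256} = \left(-14 + 21 \left(- \frac{1}{211}\right)\right) + \frac{1}{256} = \left(-14 - \frac{21}{211}\right) + \frac{1}{256} = - \frac{2975}{211} + \frac{1}{256} = - \frac{761389}{54016}$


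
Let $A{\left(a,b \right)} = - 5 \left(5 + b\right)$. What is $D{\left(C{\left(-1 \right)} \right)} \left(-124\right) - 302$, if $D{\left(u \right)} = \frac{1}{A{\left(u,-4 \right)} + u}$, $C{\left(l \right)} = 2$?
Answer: $- \frac{782}{3} \approx -260.67$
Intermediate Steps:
$A{\left(a,b \right)} = -25 - 5 b$
$D{\left(u \right)} = \frac{1}{-5 + u}$ ($D{\left(u \right)} = \frac{1}{\left(-25 - -20\right) + u} = \frac{1}{\left(-25 + 20\right) + u} = \frac{1}{-5 + u}$)
$D{\left(C{\left(-1 \right)} \right)} \left(-124\right) - 302 = \frac{1}{-5 + 2} \left(-124\right) - 302 = \frac{1}{-3} \left(-124\right) - 302 = \left(- \frac{1}{3}\right) \left(-124\right) - 302 = \frac{124}{3} - 302 = - \frac{782}{3}$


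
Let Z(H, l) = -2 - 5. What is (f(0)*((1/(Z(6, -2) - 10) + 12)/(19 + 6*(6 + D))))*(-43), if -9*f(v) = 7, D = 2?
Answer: 61103/10251 ≈ 5.9607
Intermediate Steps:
Z(H, l) = -7
f(v) = -7/9 (f(v) = -1/9*7 = -7/9)
(f(0)*((1/(Z(6, -2) - 10) + 12)/(19 + 6*(6 + D))))*(-43) = -7*(1/(-7 - 10) + 12)/(9*(19 + 6*(6 + 2)))*(-43) = -7*(1/(-17) + 12)/(9*(19 + 6*8))*(-43) = -7*(-1/17 + 12)/(9*(19 + 48))*(-43) = -1421/(153*67)*(-43) = -7/9*203/1139*(-43) = -1421/10251*(-43) = 61103/10251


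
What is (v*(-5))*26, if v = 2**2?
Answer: -520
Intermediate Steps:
v = 4
(v*(-5))*26 = (4*(-5))*26 = -20*26 = -520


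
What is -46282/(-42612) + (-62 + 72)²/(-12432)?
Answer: 11898263/11036508 ≈ 1.0781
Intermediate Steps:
-46282/(-42612) + (-62 + 72)²/(-12432) = -46282*(-1/42612) + 10²*(-1/12432) = 23141/21306 + 100*(-1/12432) = 23141/21306 - 25/3108 = 11898263/11036508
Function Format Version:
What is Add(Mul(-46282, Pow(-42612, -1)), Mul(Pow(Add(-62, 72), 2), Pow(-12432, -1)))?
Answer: Rational(11898263, 11036508) ≈ 1.0781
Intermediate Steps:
Add(Mul(-46282, Pow(-42612, -1)), Mul(Pow(Add(-62, 72), 2), Pow(-12432, -1))) = Add(Mul(-46282, Rational(-1, 42612)), Mul(Pow(10, 2), Rational(-1, 12432))) = Add(Rational(23141, 21306), Mul(100, Rational(-1, 12432))) = Add(Rational(23141, 21306), Rational(-25, 3108)) = Rational(11898263, 11036508)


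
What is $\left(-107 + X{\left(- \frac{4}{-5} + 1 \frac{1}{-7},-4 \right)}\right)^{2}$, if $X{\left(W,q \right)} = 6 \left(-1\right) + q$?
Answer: $13689$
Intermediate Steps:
$X{\left(W,q \right)} = -6 + q$
$\left(-107 + X{\left(- \frac{4}{-5} + 1 \frac{1}{-7},-4 \right)}\right)^{2} = \left(-107 - 10\right)^{2} = \left(-117\right)^{2} = 13689$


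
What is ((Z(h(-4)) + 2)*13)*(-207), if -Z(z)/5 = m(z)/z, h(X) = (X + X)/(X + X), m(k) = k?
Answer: 8073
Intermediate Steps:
h(X) = 1 (h(X) = (2*X)/((2*X)) = (2*X)*(1/(2*X)) = 1)
Z(z) = -5 (Z(z) = -5*z/z = -5*1 = -5)
((Z(h(-4)) + 2)*13)*(-207) = ((-5 + 2)*13)*(-207) = -3*13*(-207) = -39*(-207) = 8073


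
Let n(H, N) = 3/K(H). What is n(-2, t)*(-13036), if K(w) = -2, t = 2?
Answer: 19554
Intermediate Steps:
n(H, N) = -3/2 (n(H, N) = 3/(-2) = 3*(-1/2) = -3/2)
n(-2, t)*(-13036) = -3/2*(-13036) = 19554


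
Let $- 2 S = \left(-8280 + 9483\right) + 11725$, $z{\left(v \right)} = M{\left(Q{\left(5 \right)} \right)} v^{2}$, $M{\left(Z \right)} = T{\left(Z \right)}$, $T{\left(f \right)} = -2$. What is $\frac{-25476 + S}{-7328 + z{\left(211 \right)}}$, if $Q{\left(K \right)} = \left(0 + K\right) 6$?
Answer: $\frac{3194}{9637} \approx 0.33143$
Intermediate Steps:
$Q{\left(K \right)} = 6 K$ ($Q{\left(K \right)} = K 6 = 6 K$)
$M{\left(Z \right)} = -2$
$z{\left(v \right)} = - 2 v^{2}$
$S = -6464$ ($S = - \frac{\left(-8280 + 9483\right) + 11725}{2} = - \frac{1203 + 11725}{2} = \left(- \frac{1}{2}\right) 12928 = -6464$)
$\frac{-25476 + S}{-7328 + z{\left(211 \right)}} = \frac{-25476 - 6464}{-7328 - 2 \cdot 211^{2}} = - \frac{31940}{-7328 - 89042} = - \frac{31940}{-96370} = \left(-31940\right) \left(- \frac{1}{96370}\right) = \frac{3194}{9637}$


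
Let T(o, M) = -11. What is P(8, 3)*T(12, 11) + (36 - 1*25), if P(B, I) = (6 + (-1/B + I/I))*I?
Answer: -1727/8 ≈ -215.88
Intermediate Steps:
P(B, I) = I*(7 - 1/B) (P(B, I) = (6 + (-1/B + 1))*I = (6 + (1 - 1/B))*I = (7 - 1/B)*I = I*(7 - 1/B))
P(8, 3)*T(12, 11) + (36 - 1*25) = (7*3 - 1*3/8)*(-11) + (36 - 1*25) = (21 - 1*3*⅛)*(-11) + (36 - 25) = (21 - 3/8)*(-11) + 11 = (165/8)*(-11) + 11 = -1815/8 + 11 = -1727/8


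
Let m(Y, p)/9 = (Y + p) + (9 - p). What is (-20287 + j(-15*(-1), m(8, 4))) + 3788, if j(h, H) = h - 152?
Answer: -16636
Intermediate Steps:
m(Y, p) = 81 + 9*Y (m(Y, p) = 9*((Y + p) + (9 - p)) = 9*(9 + Y) = 81 + 9*Y)
j(h, H) = -152 + h
(-20287 + j(-15*(-1), m(8, 4))) + 3788 = (-20287 + (-152 - 15*(-1))) + 3788 = (-20287 + (-152 + 15)) + 3788 = (-20287 - 137) + 3788 = -20424 + 3788 = -16636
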